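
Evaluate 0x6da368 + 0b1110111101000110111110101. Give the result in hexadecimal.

0x24c315d

0b1110111101000110111110101 = 0x1de8df5 in hexadecimal.
Add column by column in base 16, right to left:
  8+5 = d
  6+f = 5 carry 1
  3+d+1 = 1 carry 1
  a+8+1 = 3 carry 1
  d+e+1 = c carry 1
  6+d+1 = 4 carry 1
  0+1+1 = 2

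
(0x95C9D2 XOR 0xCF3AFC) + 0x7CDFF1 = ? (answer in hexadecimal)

First 0x95C9D2 XOR 0xCF3AFC = 0x5AF32E.
Add column by column in base 16, right to left:
  E+1 = F
  2+F = 1 carry 1
  3+F+1 = 3 carry 1
  F+D+1 = D carry 1
  A+C+1 = 7 carry 1
  5+7+1 = D

0xD7D31F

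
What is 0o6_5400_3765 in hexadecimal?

0x6B007F5

Each octal digit is 3 bits: 6=110 5=101 4=100 0=000 0=000 3=011 7=111 6=110 5=101.
Group the bits into nibbles: 0110 1011 0000 0000 0111 1111 0101 → 6B007F5.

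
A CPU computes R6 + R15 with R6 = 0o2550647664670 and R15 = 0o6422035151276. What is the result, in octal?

Add column by column in base 8, right to left:
  0+6 = 6
  7+7 = 6 carry 1
  6+2+1 = 1 carry 1
  4+1+1 = 6
  6+5 = 3 carry 1
  6+1+1 = 0 carry 1
  7+5+1 = 5 carry 1
  4+3+1 = 0 carry 1
  6+0+1 = 7
  0+2 = 2
  5+2 = 7
  5+4 = 1 carry 1
  2+6+1 = 1 carry 1
  final carry 1

0o11172705036166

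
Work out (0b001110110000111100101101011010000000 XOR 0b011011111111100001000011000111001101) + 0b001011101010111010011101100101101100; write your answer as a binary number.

First 0b001110110000111100101101011010000000 XOR 0b011011111111100001000011000111001101 = 0b010101001111011101101110011101001101.
Add column by column in base 2, right to left:
  1+0 = 1
  0+0 = 0
  1+1 = 0 carry 1
  1+1+1 = 1 carry 1
  0+0+1 = 1
  0+1 = 1
  1+1 = 0 carry 1
  0+0+1 = 1
  1+1 = 0 carry 1
  1+0+1 = 0 carry 1
  1+0+1 = 0 carry 1
  0+1+1 = 0 carry 1
  0+1+1 = 0 carry 1
  1+0+1 = 0 carry 1
  1+1+1 = 1 carry 1
  1+1+1 = 1 carry 1
  0+1+1 = 0 carry 1
  1+0+1 = 0 carry 1
  1+0+1 = 0 carry 1
  0+1+1 = 0 carry 1
  1+0+1 = 0 carry 1
  1+1+1 = 1 carry 1
  1+1+1 = 1 carry 1
  0+1+1 = 0 carry 1
  1+0+1 = 0 carry 1
  1+1+1 = 1 carry 1
  1+0+1 = 0 carry 1
  1+1+1 = 1 carry 1
  0+0+1 = 1
  0+1 = 1
  1+1 = 0 carry 1
  0+1+1 = 0 carry 1
  1+0+1 = 0 carry 1
  0+1+1 = 0 carry 1
  1+0+1 = 0 carry 1
  final carry 1

0b100000111010011000001100000010111001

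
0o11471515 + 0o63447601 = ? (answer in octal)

Add column by column in base 8, right to left:
  5+1 = 6
  1+0 = 1
  5+6 = 3 carry 1
  1+7+1 = 1 carry 1
  7+4+1 = 4 carry 1
  4+4+1 = 1 carry 1
  1+3+1 = 5
  1+6 = 7

0o75141316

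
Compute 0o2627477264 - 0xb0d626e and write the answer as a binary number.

0b1011010100010001110001000110

0o2627477264 = 0b10110010111100111111010110100 in binary.
0xb0d626e = 0b1011000011010110001001101110 in binary.
Subtract column by column in base 2:
  0-0 → 0
  0-1 → 1 (borrow)
  1-1-1 → 1 (borrow)
  0-1-1 → 0 (borrow)
  1-0-1 → 0
  1-1 → 0
  0-1 → 1 (borrow)
  1-0-1 → 0
  0-0 → 0
  1-1 → 0
  1-0 → 1
  1-0 → 1
  1-0 → 1
  1-1 → 0
  1-1 → 0
  0-0 → 0
  0-1 → 1 (borrow)
  1-0-1 → 0
  1-1 → 0
  1-1 → 0
  1-0 → 1
  0-0 → 0
  1-0 → 1
  0-0 → 0
  0-1 → 1 (borrow)
  1-1-1 → 1 (borrow)
  1-0-1 → 0
  0-1 → 1 (borrow)
  1-0-1 → 0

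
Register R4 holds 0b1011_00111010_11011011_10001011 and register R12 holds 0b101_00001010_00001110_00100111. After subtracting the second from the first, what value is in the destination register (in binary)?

0b110001100001100110101100100

Subtract column by column in base 2:
  1-1 → 0
  1-1 → 0
  0-1 → 1 (borrow)
  1-0-1 → 0
  0-0 → 0
  0-1 → 1 (borrow)
  0-0-1 → 1 (borrow)
  1-0-1 → 0
  1-0 → 1
  1-1 → 0
  0-1 → 1 (borrow)
  1-1-1 → 1 (borrow)
  1-0-1 → 0
  0-0 → 0
  1-0 → 1
  1-0 → 1
  0-0 → 0
  1-1 → 0
  0-0 → 0
  1-1 → 0
  1-0 → 1
  1-0 → 1
  0-0 → 0
  0-0 → 0
  1-1 → 0
  1-0 → 1
  0-1 → 1 (borrow)
  1-0-1 → 0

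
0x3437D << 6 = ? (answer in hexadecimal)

0xD0DF40

6 bits is not a whole number of base-16 digits; in binary: 110100001101111101 << 6 = 110100001101111101000000.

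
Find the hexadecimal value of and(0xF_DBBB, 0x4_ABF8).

0x48BB8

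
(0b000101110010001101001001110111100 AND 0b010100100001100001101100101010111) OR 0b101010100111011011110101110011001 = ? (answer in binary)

0b101110100111011011111101110011101

0b000101110010001101001001110111100 AND 0b010100100001100001101100101010111 = 0b000100100000000001001000100010100.
Then OR with 0b101010100111011011110101110011001.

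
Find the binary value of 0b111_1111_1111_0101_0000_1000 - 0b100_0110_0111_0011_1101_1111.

0b1110011000000100101001

Subtract column by column in base 2:
  0-1 → 1 (borrow)
  0-1-1 → 0 (borrow)
  0-1-1 → 0 (borrow)
  1-1-1 → 1 (borrow)
  0-1-1 → 0 (borrow)
  0-0-1 → 1 (borrow)
  0-1-1 → 0 (borrow)
  0-1-1 → 0 (borrow)
  1-1-1 → 1 (borrow)
  0-1-1 → 0 (borrow)
  1-0-1 → 0
  0-0 → 0
  1-1 → 0
  1-1 → 0
  1-1 → 0
  1-0 → 1
  1-0 → 1
  1-1 → 0
  1-1 → 0
  1-0 → 1
  1-0 → 1
  1-0 → 1
  1-1 → 0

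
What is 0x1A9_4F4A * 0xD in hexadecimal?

Multiply each base-16 digit by 13, carrying:
  A×13 = 130 → write 2 carry 8
  4×13+8 = 60 → write C carry 3
  F×13+3 = 198 → write 6 carry 12
  4×13+12 = 64 → write 0 carry 4
  9×13+4 = 121 → write 9 carry 7
  A×13+7 = 137 → write 9 carry 8
  1×13+8 = 21 → write 5 carry 1
  remaining carry: 1

0x159906C2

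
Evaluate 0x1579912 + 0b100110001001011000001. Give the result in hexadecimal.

0b100110001001011000001 = 0x1312c1 in hexadecimal.
Add column by column in base 16, right to left:
  2+1 = 3
  1+c = d
  9+2 = b
  9+1 = a
  7+3 = a
  5+1 = 6
  1+0 = 1

0x16aabd3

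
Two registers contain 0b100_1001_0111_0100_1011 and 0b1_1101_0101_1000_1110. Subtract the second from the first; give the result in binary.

0b101100000110111101

Subtract column by column in base 2:
  1-0 → 1
  1-1 → 0
  0-1 → 1 (borrow)
  1-1-1 → 1 (borrow)
  0-0-1 → 1 (borrow)
  0-0-1 → 1 (borrow)
  1-0-1 → 0
  0-1 → 1 (borrow)
  1-1-1 → 1 (borrow)
  1-0-1 → 0
  1-1 → 0
  0-0 → 0
  1-1 → 0
  0-0 → 0
  0-1 → 1 (borrow)
  1-1-1 → 1 (borrow)
  0-1-1 → 0 (borrow)
  0-0-1 → 1 (borrow)
  1-0-1 → 0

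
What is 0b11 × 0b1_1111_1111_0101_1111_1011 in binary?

Multiply each base-2 digit by 3, carrying:
  1×3 = 3 → write 1 carry 1
  1×3+1 = 4 → write 0 carry 2
  0×3+2 = 2 → write 0 carry 1
  1×3+1 = 4 → write 0 carry 2
  1×3+2 = 5 → write 1 carry 2
  1×3+2 = 5 → write 1 carry 2
  1×3+2 = 5 → write 1 carry 2
  1×3+2 = 5 → write 1 carry 2
  1×3+2 = 5 → write 1 carry 2
  0×3+2 = 2 → write 0 carry 1
  1×3+1 = 4 → write 0 carry 2
  0×3+2 = 2 → write 0 carry 1
  1×3+1 = 4 → write 0 carry 2
  1×3+2 = 5 → write 1 carry 2
  1×3+2 = 5 → write 1 carry 2
  1×3+2 = 5 → write 1 carry 2
  1×3+2 = 5 → write 1 carry 2
  1×3+2 = 5 → write 1 carry 2
  1×3+2 = 5 → write 1 carry 2
  1×3+2 = 5 → write 1 carry 2
  1×3+2 = 5 → write 1 carry 2
  remaining carry: 10

0b10111111110000111110001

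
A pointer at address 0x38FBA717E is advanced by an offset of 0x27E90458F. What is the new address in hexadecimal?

Add column by column in base 16, right to left:
  E+F = D carry 1
  7+8+1 = 0 carry 1
  1+5+1 = 7
  7+4 = B
  A+0 = A
  B+9 = 4 carry 1
  F+E+1 = E carry 1
  8+7+1 = 0 carry 1
  3+2+1 = 6

0x60E4AB70D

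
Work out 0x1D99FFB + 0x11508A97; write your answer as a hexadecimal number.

Add column by column in base 16, right to left:
  B+7 = 2 carry 1
  F+9+1 = 9 carry 1
  F+A+1 = A carry 1
  9+8+1 = 2 carry 1
  9+0+1 = A
  D+5 = 2 carry 1
  1+1+1 = 3
  0+1 = 1

0x132A2A92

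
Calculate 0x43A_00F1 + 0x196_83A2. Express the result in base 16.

0x5D08493

Add column by column in base 16, right to left:
  1+2 = 3
  F+A = 9 carry 1
  0+3+1 = 4
  0+8 = 8
  A+6 = 0 carry 1
  3+9+1 = D
  4+1 = 5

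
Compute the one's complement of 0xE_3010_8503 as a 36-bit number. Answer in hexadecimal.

0x1CFEF7AFC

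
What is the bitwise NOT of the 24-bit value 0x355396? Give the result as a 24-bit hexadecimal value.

Each hex digit d becomes F−d:
  3→C, 5→A, 5→A, 3→C, 9→6, 6→9

0xCAAC69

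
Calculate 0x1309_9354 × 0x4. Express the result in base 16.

Multiply each base-16 digit by 4, carrying:
  4×4 = 16 → write 0 carry 1
  5×4+1 = 21 → write 5 carry 1
  3×4+1 = 13 → write D
  9×4 = 36 → write 4 carry 2
  9×4+2 = 38 → write 6 carry 2
  0×4+2 = 2 → write 2
  3×4 = 12 → write C
  1×4 = 4 → write 4

0x4C264D50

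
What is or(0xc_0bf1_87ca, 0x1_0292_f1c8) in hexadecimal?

0xd0bf3f7ca

OR each hex digit independently (no carries):
  c|1=d, 0|0=0, b|2=b, f|9=f, 1|2=3, 8|f=f, 7|1=7, c|c=c, a|8=a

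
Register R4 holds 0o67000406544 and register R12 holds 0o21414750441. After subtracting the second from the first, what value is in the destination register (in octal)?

Subtract column by column in base 8:
  4-1 → 3
  4-4 → 0
  5-4 → 1
  6-0 → 6
  0-5 → 3 (borrow)
  4-7-1 → 4 (borrow)
  0-4-1 → 3 (borrow)
  0-1-1 → 6 (borrow)
  0-4-1 → 3 (borrow)
  7-1-1 → 5
  6-2 → 4

0o45363436103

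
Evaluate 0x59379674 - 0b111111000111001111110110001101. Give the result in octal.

0x59379674 = 0o13115713164 in octal.
0b111111000111001111110110001101 = 0o7707176615 in octal.
Subtract column by column in base 8:
  4-5 → 7 (borrow)
  6-1-1 → 4
  1-6 → 3 (borrow)
  3-6-1 → 4 (borrow)
  1-7-1 → 1 (borrow)
  7-1-1 → 5
  5-7 → 6 (borrow)
  1-0-1 → 0
  1-7 → 2 (borrow)
  3-7-1 → 3 (borrow)
  1-0-1 → 0

0o3206514347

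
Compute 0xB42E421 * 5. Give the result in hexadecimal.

Multiply each base-16 digit by 5, carrying:
  1×5 = 5 → write 5
  2×5 = 10 → write A
  4×5 = 20 → write 4 carry 1
  E×5+1 = 71 → write 7 carry 4
  2×5+4 = 14 → write E
  4×5 = 20 → write 4 carry 1
  B×5+1 = 56 → write 8 carry 3
  remaining carry: 3

0x384E74A5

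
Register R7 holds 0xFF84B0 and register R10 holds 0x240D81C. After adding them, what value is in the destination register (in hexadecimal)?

0x3405CCC

Add column by column in base 16, right to left:
  0+C = C
  B+1 = C
  4+8 = C
  8+D = 5 carry 1
  F+0+1 = 0 carry 1
  F+4+1 = 4 carry 1
  0+2+1 = 3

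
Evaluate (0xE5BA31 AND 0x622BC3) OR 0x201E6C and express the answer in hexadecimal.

0xE5BA31 AND 0x622BC3 = 0x602A01.
Then OR with 0x201E6C.

0x603E6D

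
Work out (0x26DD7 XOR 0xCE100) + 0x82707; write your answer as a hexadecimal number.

First 0x26DD7 XOR 0xCE100 = 0xE8CD7.
Add column by column in base 16, right to left:
  7+7 = E
  D+0 = D
  C+7 = 3 carry 1
  8+2+1 = B
  E+8 = 6 carry 1
  final carry 1

0x16B3DE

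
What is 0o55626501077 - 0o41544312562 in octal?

Subtract column by column in base 8:
  7-2 → 5
  7-6 → 1
  0-5 → 3 (borrow)
  1-2-1 → 6 (borrow)
  0-1-1 → 6 (borrow)
  5-3-1 → 1
  6-4 → 2
  2-4 → 6 (borrow)
  6-5-1 → 0
  5-1 → 4
  5-4 → 1

0o14062166315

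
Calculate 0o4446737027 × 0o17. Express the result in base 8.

0o104510021531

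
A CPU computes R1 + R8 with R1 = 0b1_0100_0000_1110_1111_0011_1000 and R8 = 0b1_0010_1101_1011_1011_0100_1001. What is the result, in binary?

0b10011011101010101010000001

Add column by column in base 2, right to left:
  0+1 = 1
  0+0 = 0
  0+0 = 0
  1+1 = 0 carry 1
  1+0+1 = 0 carry 1
  1+0+1 = 0 carry 1
  0+1+1 = 0 carry 1
  0+0+1 = 1
  1+1 = 0 carry 1
  1+1+1 = 1 carry 1
  1+0+1 = 0 carry 1
  1+1+1 = 1 carry 1
  0+1+1 = 0 carry 1
  1+1+1 = 1 carry 1
  1+0+1 = 0 carry 1
  1+1+1 = 1 carry 1
  0+1+1 = 0 carry 1
  0+0+1 = 1
  0+1 = 1
  0+1 = 1
  0+0 = 0
  0+1 = 1
  1+0 = 1
  0+0 = 0
  1+1 = 0 carry 1
  final carry 1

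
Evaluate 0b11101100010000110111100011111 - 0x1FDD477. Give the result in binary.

0x1FDD477 = 0b1111111011101010001110111 in binary.
Subtract column by column in base 2:
  1-1 → 0
  1-1 → 0
  1-1 → 0
  1-0 → 1
  1-1 → 0
  0-1 → 1 (borrow)
  0-1-1 → 0 (borrow)
  0-0-1 → 1 (borrow)
  1-0-1 → 0
  1-0 → 1
  1-1 → 0
  1-0 → 1
  0-1 → 1 (borrow)
  1-0-1 → 0
  1-1 → 0
  0-1 → 1 (borrow)
  0-1-1 → 0 (borrow)
  0-0-1 → 1 (borrow)
  0-1-1 → 0 (borrow)
  1-1-1 → 1 (borrow)
  0-1-1 → 0 (borrow)
  0-1-1 → 0 (borrow)
  0-1-1 → 0 (borrow)
  1-1-1 → 1 (borrow)
  1-1-1 → 1 (borrow)
  0-0-1 → 1 (borrow)
  1-0-1 → 0
  1-0 → 1
  1-0 → 1

0b11011100010101001101010101000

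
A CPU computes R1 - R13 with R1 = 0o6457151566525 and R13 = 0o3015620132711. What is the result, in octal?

Subtract column by column in base 8:
  5-1 → 4
  2-1 → 1
  5-7 → 6 (borrow)
  6-2-1 → 3
  6-3 → 3
  5-1 → 4
  1-0 → 1
  5-2 → 3
  1-6 → 3 (borrow)
  7-5-1 → 1
  5-1 → 4
  4-0 → 4
  6-3 → 3

0o3441331433614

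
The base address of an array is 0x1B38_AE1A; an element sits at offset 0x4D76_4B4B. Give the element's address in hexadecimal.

0x68AEF965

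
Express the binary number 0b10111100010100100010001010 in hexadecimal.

0x2F1488A

Group the bits into nibbles: 0010 1111 0001 0100 1000 1000 1010 → 2F1488A.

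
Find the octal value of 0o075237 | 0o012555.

0o077777

OR each oct digit independently (no carries):
  0|0=0, 7|1=7, 5|2=7, 2|5=7, 3|5=7, 7|5=7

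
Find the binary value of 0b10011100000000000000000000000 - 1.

0b10011011111111111111111111111

The trailing 23 digits are 0, so subtracting 1 borrows through: they become 1 and the next digit up decrements.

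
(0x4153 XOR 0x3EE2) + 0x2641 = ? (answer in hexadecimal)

0xA5F2

First 0x4153 XOR 0x3EE2 = 0x7FB1.
Add column by column in base 16, right to left:
  1+1 = 2
  B+4 = F
  F+6 = 5 carry 1
  7+2+1 = A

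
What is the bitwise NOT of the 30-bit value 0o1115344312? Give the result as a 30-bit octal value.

Each oct digit d becomes 7−d:
  1→6, 1→6, 1→6, 5→2, 3→4, 4→3, 4→3, 3→4, 1→6, 2→5

0o6662433465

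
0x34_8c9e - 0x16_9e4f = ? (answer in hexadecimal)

Subtract column by column in base 16:
  e-f → f (borrow)
  9-4-1 → 4
  c-e → e (borrow)
  8-9-1 → e (borrow)
  4-6-1 → d (borrow)
  3-1-1 → 1

0x1dee4f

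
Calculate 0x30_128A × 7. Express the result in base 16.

Multiply each base-16 digit by 7, carrying:
  A×7 = 70 → write 6 carry 4
  8×7+4 = 60 → write C carry 3
  2×7+3 = 17 → write 1 carry 1
  1×7+1 = 8 → write 8
  0×7 = 0 → write 0
  3×7 = 21 → write 5 carry 1
  remaining carry: 1

0x15081C6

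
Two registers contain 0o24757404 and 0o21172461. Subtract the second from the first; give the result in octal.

Subtract column by column in base 8:
  4-1 → 3
  0-6 → 2 (borrow)
  4-4-1 → 7 (borrow)
  7-2-1 → 4
  5-7 → 6 (borrow)
  7-1-1 → 5
  4-1 → 3
  2-2 → 0

0o3564723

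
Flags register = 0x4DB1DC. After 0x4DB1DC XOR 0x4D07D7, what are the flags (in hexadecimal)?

XOR each hex digit independently (no carries):
  4^4=0, D^D=0, B^0=B, 1^7=6, D^D=0, C^7=B

0x00B60B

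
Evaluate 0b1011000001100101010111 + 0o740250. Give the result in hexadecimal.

0x2fd9ff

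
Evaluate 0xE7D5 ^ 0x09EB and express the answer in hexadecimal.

XOR each hex digit independently (no carries):
  E^0=E, 7^9=E, D^E=3, 5^B=E

0xEE3E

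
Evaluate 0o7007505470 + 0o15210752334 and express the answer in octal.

0o24220460024

Add column by column in base 8, right to left:
  0+4 = 4
  7+3 = 2 carry 1
  4+3+1 = 0 carry 1
  5+2+1 = 0 carry 1
  0+5+1 = 6
  5+7 = 4 carry 1
  7+0+1 = 0 carry 1
  0+1+1 = 2
  0+2 = 2
  7+5 = 4 carry 1
  0+1+1 = 2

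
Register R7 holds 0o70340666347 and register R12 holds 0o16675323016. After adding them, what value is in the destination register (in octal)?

Add column by column in base 8, right to left:
  7+6 = 5 carry 1
  4+1+1 = 6
  3+0 = 3
  6+3 = 1 carry 1
  6+2+1 = 1 carry 1
  6+3+1 = 2 carry 1
  0+5+1 = 6
  4+7 = 3 carry 1
  3+6+1 = 2 carry 1
  0+6+1 = 7
  7+1 = 0 carry 1
  final carry 1

0o107236211365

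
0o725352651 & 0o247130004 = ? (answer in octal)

0o205110000

AND each oct digit independently (no carries):
  7&2=2, 2&4=0, 5&7=5, 3&1=1, 5&3=1, 2&0=0, 6&0=0, 5&0=0, 1&4=0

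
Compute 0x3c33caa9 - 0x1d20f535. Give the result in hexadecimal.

0x1f12d574

Subtract column by column in base 16:
  9-5 → 4
  a-3 → 7
  a-5 → 5
  c-f → d (borrow)
  3-0-1 → 2
  3-2 → 1
  c-d → f (borrow)
  3-1-1 → 1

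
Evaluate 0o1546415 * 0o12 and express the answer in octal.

0o21001202

Multiply each base-8 digit by 10, carrying:
  5×10 = 50 → write 2 carry 6
  1×10+6 = 16 → write 0 carry 2
  4×10+2 = 42 → write 2 carry 5
  6×10+5 = 65 → write 1 carry 8
  4×10+8 = 48 → write 0 carry 6
  5×10+6 = 56 → write 0 carry 7
  1×10+7 = 17 → write 1 carry 2
  remaining carry: 2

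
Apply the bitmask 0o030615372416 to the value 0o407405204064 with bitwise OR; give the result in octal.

0o437615376476

OR each oct digit independently (no carries):
  4|0=4, 0|3=3, 7|0=7, 4|6=6, 0|1=1, 5|5=5, 2|3=3, 0|7=7, 4|2=6, 0|4=4, 6|1=7, 4|6=6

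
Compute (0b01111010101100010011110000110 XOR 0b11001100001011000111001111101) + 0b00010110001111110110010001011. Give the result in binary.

First 0b01111010101100010011110000110 XOR 0b11001100001011000111001111101 = 0b10110110100111010100111111011.
Add column by column in base 2, right to left:
  1+1 = 0 carry 1
  1+1+1 = 1 carry 1
  0+0+1 = 1
  1+1 = 0 carry 1
  1+0+1 = 0 carry 1
  1+0+1 = 0 carry 1
  1+0+1 = 0 carry 1
  1+1+1 = 1 carry 1
  1+0+1 = 0 carry 1
  0+0+1 = 1
  0+1 = 1
  1+1 = 0 carry 1
  0+0+1 = 1
  1+1 = 0 carry 1
  0+1+1 = 0 carry 1
  1+1+1 = 1 carry 1
  1+1+1 = 1 carry 1
  1+1+1 = 1 carry 1
  0+1+1 = 0 carry 1
  0+0+1 = 1
  1+0 = 1
  0+0 = 0
  1+1 = 0 carry 1
  1+1+1 = 1 carry 1
  0+0+1 = 1
  1+1 = 0 carry 1
  1+0+1 = 0 carry 1
  0+0+1 = 1
  1+0 = 1

0b11001100110111001011010000110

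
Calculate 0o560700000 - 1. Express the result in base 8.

The trailing 5 digits are 0, so subtracting 1 borrows through: they become 7 and the next digit up decrements.

0o560677777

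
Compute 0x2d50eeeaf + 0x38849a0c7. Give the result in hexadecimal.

Add column by column in base 16, right to left:
  f+7 = 6 carry 1
  a+c+1 = 7 carry 1
  e+0+1 = f
  e+a = 8 carry 1
  e+9+1 = 8 carry 1
  0+4+1 = 5
  5+8 = d
  d+8 = 5 carry 1
  2+3+1 = 6

0x65d588f76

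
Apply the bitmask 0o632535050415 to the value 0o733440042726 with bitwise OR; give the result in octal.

0o733575052737

OR each oct digit independently (no carries):
  7|6=7, 3|3=3, 3|2=3, 4|5=5, 4|3=7, 0|5=5, 0|0=0, 4|5=5, 2|0=2, 7|4=7, 2|1=3, 6|5=7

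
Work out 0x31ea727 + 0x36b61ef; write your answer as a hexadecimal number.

Add column by column in base 16, right to left:
  7+f = 6 carry 1
  2+e+1 = 1 carry 1
  7+1+1 = 9
  a+6 = 0 carry 1
  e+b+1 = a carry 1
  1+6+1 = 8
  3+3 = 6

0x68a0916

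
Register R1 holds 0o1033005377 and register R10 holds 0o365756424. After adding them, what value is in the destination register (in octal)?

0o1420764023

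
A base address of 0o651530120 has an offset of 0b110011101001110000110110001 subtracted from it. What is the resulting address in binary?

0b1100011100111010011111

0o651530120 = 0b110101001101011000001010000 in binary.
Subtract column by column in base 2:
  0-1 → 1 (borrow)
  0-0-1 → 1 (borrow)
  0-0-1 → 1 (borrow)
  0-0-1 → 1 (borrow)
  1-1-1 → 1 (borrow)
  0-1-1 → 0 (borrow)
  1-0-1 → 0
  0-1 → 1 (borrow)
  0-1-1 → 0 (borrow)
  0-0-1 → 1 (borrow)
  0-0-1 → 1 (borrow)
  0-0-1 → 1 (borrow)
  1-0-1 → 0
  1-1 → 0
  0-1 → 1 (borrow)
  1-1-1 → 1 (borrow)
  0-0-1 → 1 (borrow)
  1-0-1 → 0
  1-1 → 0
  0-0 → 0
  0-1 → 1 (borrow)
  1-1-1 → 1 (borrow)
  0-1-1 → 0 (borrow)
  1-0-1 → 0
  0-0 → 0
  1-1 → 0
  1-1 → 0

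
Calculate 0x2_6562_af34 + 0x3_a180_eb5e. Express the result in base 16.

Add column by column in base 16, right to left:
  4+e = 2 carry 1
  3+5+1 = 9
  f+b = a carry 1
  a+e+1 = 9 carry 1
  2+0+1 = 3
  6+8 = e
  5+1 = 6
  6+a = 0 carry 1
  2+3+1 = 6

0x606e39a92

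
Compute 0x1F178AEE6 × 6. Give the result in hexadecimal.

Multiply each base-16 digit by 6, carrying:
  6×6 = 36 → write 4 carry 2
  E×6+2 = 86 → write 6 carry 5
  E×6+5 = 89 → write 9 carry 5
  A×6+5 = 65 → write 1 carry 4
  8×6+4 = 52 → write 4 carry 3
  7×6+3 = 45 → write D carry 2
  1×6+2 = 8 → write 8
  F×6 = 90 → write A carry 5
  1×6+5 = 11 → write B

0xBA8D41964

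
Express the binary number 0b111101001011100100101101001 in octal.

Group the bits in threes: 111 101 001 011 100 100 101 101 001 → 751344551.

0o751344551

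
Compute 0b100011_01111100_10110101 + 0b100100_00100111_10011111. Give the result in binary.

Add column by column in base 2, right to left:
  1+1 = 0 carry 1
  0+1+1 = 0 carry 1
  1+1+1 = 1 carry 1
  0+1+1 = 0 carry 1
  1+1+1 = 1 carry 1
  1+0+1 = 0 carry 1
  0+0+1 = 1
  1+1 = 0 carry 1
  0+1+1 = 0 carry 1
  0+1+1 = 0 carry 1
  1+1+1 = 1 carry 1
  1+0+1 = 0 carry 1
  1+0+1 = 0 carry 1
  1+1+1 = 1 carry 1
  1+0+1 = 0 carry 1
  0+0+1 = 1
  1+0 = 1
  1+0 = 1
  0+1 = 1
  0+0 = 0
  0+0 = 0
  1+1 = 0 carry 1
  final carry 1

0b10001111010010001010100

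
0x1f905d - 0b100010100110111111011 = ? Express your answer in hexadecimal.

0xe4262

0b100010100110111111011 = 0x114dfb in hexadecimal.
Subtract column by column in base 16:
  d-b → 2
  5-f → 6 (borrow)
  0-d-1 → 2 (borrow)
  9-4-1 → 4
  f-1 → e
  1-1 → 0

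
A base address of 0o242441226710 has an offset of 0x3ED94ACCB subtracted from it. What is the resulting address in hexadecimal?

0o242441226710 = 0x514852DC8 in hexadecimal.
Subtract column by column in base 16:
  8-B → D (borrow)
  C-C-1 → F (borrow)
  D-C-1 → 0
  2-A → 8 (borrow)
  5-4-1 → 0
  8-9 → F (borrow)
  4-D-1 → 6 (borrow)
  1-E-1 → 2 (borrow)
  5-3-1 → 1

0x126F080FD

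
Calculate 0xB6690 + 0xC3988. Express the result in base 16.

0x17A018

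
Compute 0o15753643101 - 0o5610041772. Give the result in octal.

Subtract column by column in base 8:
  1-2 → 7 (borrow)
  0-7-1 → 0 (borrow)
  1-7-1 → 1 (borrow)
  3-1-1 → 1
  4-4 → 0
  6-0 → 6
  3-0 → 3
  5-1 → 4
  7-6 → 1
  5-5 → 0
  1-0 → 1

0o10143601107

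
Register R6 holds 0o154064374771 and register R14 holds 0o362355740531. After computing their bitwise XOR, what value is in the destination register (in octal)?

0o236331434240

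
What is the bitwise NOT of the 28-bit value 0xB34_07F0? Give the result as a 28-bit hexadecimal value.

Each hex digit d becomes F−d:
  B→4, 3→C, 4→B, 0→F, 7→8, F→0, 0→F

0x4CBF80F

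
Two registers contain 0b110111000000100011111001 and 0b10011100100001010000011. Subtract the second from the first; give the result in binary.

0b100011011100011001110110

Subtract column by column in base 2:
  1-1 → 0
  0-1 → 1 (borrow)
  0-0-1 → 1 (borrow)
  1-0-1 → 0
  1-0 → 1
  1-0 → 1
  1-0 → 1
  1-1 → 0
  0-0 → 0
  0-1 → 1 (borrow)
  0-0-1 → 1 (borrow)
  1-0-1 → 0
  0-0 → 0
  0-0 → 0
  0-1 → 1 (borrow)
  0-0-1 → 1 (borrow)
  0-0-1 → 1 (borrow)
  0-1-1 → 0 (borrow)
  1-1-1 → 1 (borrow)
  1-1-1 → 1 (borrow)
  1-0-1 → 0
  0-0 → 0
  1-1 → 0
  1-0 → 1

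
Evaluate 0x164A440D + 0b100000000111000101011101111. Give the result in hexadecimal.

0b100000000111000101011101111 = 0x4038AEF in hexadecimal.
Add column by column in base 16, right to left:
  D+F = C carry 1
  0+E+1 = F
  4+A = E
  4+8 = C
  A+3 = D
  4+0 = 4
  6+4 = A
  1+0 = 1

0x1A4DCEFC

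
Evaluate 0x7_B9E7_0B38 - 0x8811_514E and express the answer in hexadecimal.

0x731D5B9EA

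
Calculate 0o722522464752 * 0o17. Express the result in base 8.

Multiply each base-8 digit by 15, carrying:
  2×15 = 30 → write 6 carry 3
  5×15+3 = 78 → write 6 carry 9
  7×15+9 = 114 → write 2 carry 14
  4×15+14 = 74 → write 2 carry 9
  6×15+9 = 99 → write 3 carry 12
  4×15+12 = 72 → write 0 carry 9
  2×15+9 = 39 → write 7 carry 4
  2×15+4 = 34 → write 2 carry 4
  5×15+4 = 79 → write 7 carry 9
  2×15+9 = 39 → write 7 carry 4
  2×15+4 = 34 → write 2 carry 4
  7×15+4 = 109 → write 5 carry 13
  remaining carry: 15

0o15527727032266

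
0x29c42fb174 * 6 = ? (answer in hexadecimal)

Multiply each base-16 digit by 6, carrying:
  4×6 = 24 → write 8 carry 1
  7×6+1 = 43 → write b carry 2
  1×6+2 = 8 → write 8
  b×6 = 66 → write 2 carry 4
  f×6+4 = 94 → write e carry 5
  2×6+5 = 17 → write 1 carry 1
  4×6+1 = 25 → write 9 carry 1
  c×6+1 = 73 → write 9 carry 4
  9×6+4 = 58 → write a carry 3
  2×6+3 = 15 → write f

0xfa991e28b8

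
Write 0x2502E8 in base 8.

0o11201350

Expand each hex digit to 4 bits: 2=0010 5=0101 0=0000 2=0010 E=1110 8=1000.
Group the bits in threes: 001 001 010 000 001 011 101 000 → 11201350.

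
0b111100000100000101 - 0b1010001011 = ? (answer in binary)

0b111011111001111010

Subtract column by column in base 2:
  1-1 → 0
  0-1 → 1 (borrow)
  1-0-1 → 0
  0-1 → 1 (borrow)
  0-0-1 → 1 (borrow)
  0-0-1 → 1 (borrow)
  0-0-1 → 1 (borrow)
  0-1-1 → 0 (borrow)
  1-0-1 → 0
  0-1 → 1 (borrow)
  0-0-1 → 1 (borrow)
  0-0-1 → 1 (borrow)
  0-0-1 → 1 (borrow)
  0-0-1 → 1 (borrow)
  1-0-1 → 0
  1-0 → 1
  1-0 → 1
  1-0 → 1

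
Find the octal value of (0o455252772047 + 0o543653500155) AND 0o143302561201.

0o1102460200

Add column by column in base 8, right to left:
  7+5 = 4 carry 1
  4+5+1 = 2 carry 1
  0+1+1 = 2
  2+0 = 2
  7+0 = 7
  7+5 = 4 carry 1
  2+3+1 = 6
  5+5 = 2 carry 1
  2+6+1 = 1 carry 1
  5+3+1 = 1 carry 1
  5+4+1 = 2 carry 1
  4+5+1 = 2 carry 1
  final carry 1
Sum = 0o1221126472224; now AND with 0o143302561201:
  1&0=0, 2&1=0, 2&4=0, 1&3=1, 1&3=1, 2&0=0, 6&2=2, 4&5=4, 7&6=6, 2&1=0, 2&2=2, 2&0=0, 4&1=0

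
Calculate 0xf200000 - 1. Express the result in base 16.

0xf1fffff

The trailing 5 digits are 0, so subtracting 1 borrows through: they become F and the next digit up decrements.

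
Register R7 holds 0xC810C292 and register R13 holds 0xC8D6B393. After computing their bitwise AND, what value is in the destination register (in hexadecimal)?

0xC8108292

AND each hex digit independently (no carries):
  C&C=C, 8&8=8, 1&D=1, 0&6=0, C&B=8, 2&3=2, 9&9=9, 2&3=2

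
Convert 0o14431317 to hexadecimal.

Each octal digit is 3 bits: 1=001 4=100 4=100 3=011 1=001 3=011 1=001 7=111.
Group the bits into nibbles: 0011 0010 0011 0010 1100 1111 → 3232CF.

0x3232CF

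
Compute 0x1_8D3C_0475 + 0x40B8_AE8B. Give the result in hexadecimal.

0x1CDF4B300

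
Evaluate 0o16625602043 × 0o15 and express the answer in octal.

0o300232632707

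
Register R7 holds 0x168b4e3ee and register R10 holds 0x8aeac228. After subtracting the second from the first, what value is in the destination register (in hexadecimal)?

0xddca21c6

Subtract column by column in base 16:
  e-8 → 6
  e-2 → c
  3-2 → 1
  e-c → 2
  4-a → a (borrow)
  b-e-1 → c (borrow)
  8-a-1 → d (borrow)
  6-8-1 → d (borrow)
  1-0-1 → 0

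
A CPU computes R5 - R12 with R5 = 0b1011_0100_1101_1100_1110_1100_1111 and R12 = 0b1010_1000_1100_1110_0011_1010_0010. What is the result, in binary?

Subtract column by column in base 2:
  1-0 → 1
  1-1 → 0
  1-0 → 1
  1-0 → 1
  0-0 → 0
  0-1 → 1 (borrow)
  1-0-1 → 0
  1-1 → 0
  0-1 → 1 (borrow)
  1-1-1 → 1 (borrow)
  1-0-1 → 0
  1-0 → 1
  0-0 → 0
  0-1 → 1 (borrow)
  1-1-1 → 1 (borrow)
  1-1-1 → 1 (borrow)
  1-0-1 → 0
  0-0 → 0
  1-1 → 0
  1-1 → 0
  0-0 → 0
  0-0 → 0
  1-0 → 1
  0-1 → 1 (borrow)
  1-0-1 → 0
  1-1 → 0
  0-0 → 0
  1-1 → 0

0b110000001110101100101101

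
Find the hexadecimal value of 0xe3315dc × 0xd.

0xb8981c2c

Multiply each base-16 digit by 13, carrying:
  c×13 = 156 → write c carry 9
  d×13+9 = 178 → write 2 carry 11
  5×13+11 = 76 → write c carry 4
  1×13+4 = 17 → write 1 carry 1
  3×13+1 = 40 → write 8 carry 2
  3×13+2 = 41 → write 9 carry 2
  e×13+2 = 184 → write 8 carry 11
  remaining carry: b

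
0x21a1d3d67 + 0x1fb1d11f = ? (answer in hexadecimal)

Add column by column in base 16, right to left:
  7+f = 6 carry 1
  6+1+1 = 8
  d+1 = e
  3+d = 0 carry 1
  d+1+1 = f
  1+b = c
  a+f = 9 carry 1
  1+1+1 = 3
  2+0 = 2

0x239cf0e86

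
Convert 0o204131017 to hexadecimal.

Each octal digit is 3 bits: 2=010 0=000 4=100 1=001 3=011 1=001 0=000 1=001 7=111.
Group the bits into nibbles: 0010 0001 0000 1011 0010 0000 1111 → 210B20F.

0x210B20F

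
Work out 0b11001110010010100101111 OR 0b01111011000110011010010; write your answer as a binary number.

0b11111111010110111111111

OR bit by bit (1 where either bit is 1):
  11001110010010100101111
| 01111011000110011010010
= 11111111010110111111111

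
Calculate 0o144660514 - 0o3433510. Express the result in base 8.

Subtract column by column in base 8:
  4-0 → 4
  1-1 → 0
  5-5 → 0
  0-3 → 5 (borrow)
  6-3-1 → 2
  6-4 → 2
  4-3 → 1
  4-0 → 4
  1-0 → 1

0o141225004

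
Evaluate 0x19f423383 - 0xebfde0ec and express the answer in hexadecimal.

0xb3445297

Subtract column by column in base 16:
  3-c → 7 (borrow)
  8-e-1 → 9 (borrow)
  3-0-1 → 2
  3-e → 5 (borrow)
  2-d-1 → 4 (borrow)
  4-f-1 → 4 (borrow)
  f-b-1 → 3
  9-e → b (borrow)
  1-0-1 → 0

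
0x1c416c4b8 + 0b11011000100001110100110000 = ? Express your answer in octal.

0o70736160750

0x1c416c4b8 = 0o70405542270 in octal.
0b11011000100001110100110000 = 0o330416460 in octal.
Add column by column in base 8, right to left:
  0+0 = 0
  7+6 = 5 carry 1
  2+4+1 = 7
  2+6 = 0 carry 1
  4+1+1 = 6
  5+4 = 1 carry 1
  5+0+1 = 6
  0+3 = 3
  4+3 = 7
  0+0 = 0
  7+0 = 7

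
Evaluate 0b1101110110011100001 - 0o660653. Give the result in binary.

0b111000101100110110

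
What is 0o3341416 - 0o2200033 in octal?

Subtract column by column in base 8:
  6-3 → 3
  1-3 → 6 (borrow)
  4-0-1 → 3
  1-0 → 1
  4-0 → 4
  3-2 → 1
  3-2 → 1

0o1141363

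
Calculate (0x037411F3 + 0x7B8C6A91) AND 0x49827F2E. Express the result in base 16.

0x49007C04

Add column by column in base 16, right to left:
  3+1 = 4
  F+9 = 8 carry 1
  1+A+1 = C
  1+6 = 7
  4+C = 0 carry 1
  7+8+1 = 0 carry 1
  3+B+1 = F
  0+7 = 7
Sum = 0x7F007C84; now AND with 0x49827F2E:
  7&4=4, F&9=9, 0&8=0, 0&2=0, 7&7=7, C&F=C, 8&2=0, 4&E=4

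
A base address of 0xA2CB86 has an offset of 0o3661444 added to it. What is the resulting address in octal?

0xA2CB86 = 0o50545606 in octal.
Add column by column in base 8, right to left:
  6+4 = 2 carry 1
  0+4+1 = 5
  6+4 = 2 carry 1
  5+1+1 = 7
  4+6 = 2 carry 1
  5+6+1 = 4 carry 1
  0+3+1 = 4
  5+0 = 5

0o54427252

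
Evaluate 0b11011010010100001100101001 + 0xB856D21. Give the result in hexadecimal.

0b11011010010100001100101001 = 0x3694329 in hexadecimal.
Add column by column in base 16, right to left:
  9+1 = A
  2+2 = 4
  3+D = 0 carry 1
  4+6+1 = B
  9+5 = E
  6+8 = E
  3+B = E

0xEEEB04A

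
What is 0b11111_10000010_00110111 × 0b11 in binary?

Multiply each base-2 digit by 3, carrying:
  1×3 = 3 → write 1 carry 1
  1×3+1 = 4 → write 0 carry 2
  1×3+2 = 5 → write 1 carry 2
  0×3+2 = 2 → write 0 carry 1
  1×3+1 = 4 → write 0 carry 2
  1×3+2 = 5 → write 1 carry 2
  0×3+2 = 2 → write 0 carry 1
  0×3+1 = 1 → write 1
  0×3 = 0 → write 0
  1×3 = 3 → write 1 carry 1
  0×3+1 = 1 → write 1
  0×3 = 0 → write 0
  0×3 = 0 → write 0
  0×3 = 0 → write 0
  0×3 = 0 → write 0
  1×3 = 3 → write 1 carry 1
  1×3+1 = 4 → write 0 carry 2
  1×3+2 = 5 → write 1 carry 2
  1×3+2 = 5 → write 1 carry 2
  1×3+2 = 5 → write 1 carry 2
  1×3+2 = 5 → write 1 carry 2
  remaining carry: 10

0b10111101000011010100101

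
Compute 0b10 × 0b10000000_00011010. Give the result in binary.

Multiply each base-2 digit by 2, carrying:
  0×2 = 0 → write 0
  1×2 = 2 → write 0 carry 1
  0×2+1 = 1 → write 1
  1×2 = 2 → write 0 carry 1
  1×2+1 = 3 → write 1 carry 1
  0×2+1 = 1 → write 1
  0×2 = 0 → write 0
  0×2 = 0 → write 0
  0×2 = 0 → write 0
  0×2 = 0 → write 0
  0×2 = 0 → write 0
  0×2 = 0 → write 0
  0×2 = 0 → write 0
  0×2 = 0 → write 0
  0×2 = 0 → write 0
  1×2 = 2 → write 0 carry 1
  remaining carry: 1

0b10000000000110100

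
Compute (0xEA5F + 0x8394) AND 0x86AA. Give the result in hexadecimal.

0x4A2

Add column by column in base 16, right to left:
  F+4 = 3 carry 1
  5+9+1 = F
  A+3 = D
  E+8 = 6 carry 1
  final carry 1
Sum = 0x16DF3; now AND with 0x86AA:
  1&0=0, 6&8=0, D&6=4, F&A=A, 3&A=2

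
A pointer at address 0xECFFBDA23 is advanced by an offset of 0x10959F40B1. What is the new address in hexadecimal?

Add column by column in base 16, right to left:
  3+1 = 4
  2+B = D
  A+0 = A
  D+4 = 1 carry 1
  B+F+1 = B carry 1
  F+9+1 = 9 carry 1
  F+5+1 = 5 carry 1
  C+9+1 = 6 carry 1
  E+0+1 = F
  0+1 = 1

0x1F659B1AD4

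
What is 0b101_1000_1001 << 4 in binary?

0b101100010010000

Left shift by 4: append 4 zero bits.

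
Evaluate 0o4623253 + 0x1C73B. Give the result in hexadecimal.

0x14EDE6

0o4623253 = 0x1326AB in hexadecimal.
Add column by column in base 16, right to left:
  B+B = 6 carry 1
  A+3+1 = E
  6+7 = D
  2+C = E
  3+1 = 4
  1+0 = 1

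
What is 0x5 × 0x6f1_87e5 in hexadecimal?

Multiply each base-16 digit by 5, carrying:
  5×5 = 25 → write 9 carry 1
  e×5+1 = 71 → write 7 carry 4
  7×5+4 = 39 → write 7 carry 2
  8×5+2 = 42 → write a carry 2
  1×5+2 = 7 → write 7
  f×5 = 75 → write b carry 4
  6×5+4 = 34 → write 2 carry 2
  remaining carry: 2

0x22b7a779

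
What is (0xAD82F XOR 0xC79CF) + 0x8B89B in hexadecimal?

First 0xAD82F XOR 0xC79CF = 0x6A1E0.
Add column by column in base 16, right to left:
  0+B = B
  E+9 = 7 carry 1
  1+8+1 = A
  A+B = 5 carry 1
  6+8+1 = F

0xF5A7B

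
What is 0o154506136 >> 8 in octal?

8 bits is not a whole number of base-8 digits; in binary: 1101100101000110001011110 >> 8 = 11011001010001100.

0o331214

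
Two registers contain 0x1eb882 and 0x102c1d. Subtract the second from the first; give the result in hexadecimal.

0xe8c65

Subtract column by column in base 16:
  2-d → 5 (borrow)
  8-1-1 → 6
  8-c → c (borrow)
  b-2-1 → 8
  e-0 → e
  1-1 → 0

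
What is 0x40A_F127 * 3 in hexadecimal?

0xC20D375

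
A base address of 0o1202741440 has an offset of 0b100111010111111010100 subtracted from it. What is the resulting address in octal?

0b100111010111111010100 = 0o4727724 in octal.
Subtract column by column in base 8:
  0-4 → 4 (borrow)
  4-2-1 → 1
  4-7 → 5 (borrow)
  1-7-1 → 1 (borrow)
  4-2-1 → 1
  7-7 → 0
  2-4 → 6 (borrow)
  0-0-1 → 7 (borrow)
  2-0-1 → 1
  1-0 → 1

0o1176011514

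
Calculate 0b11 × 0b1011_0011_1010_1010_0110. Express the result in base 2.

Multiply each base-2 digit by 3, carrying:
  0×3 = 0 → write 0
  1×3 = 3 → write 1 carry 1
  1×3+1 = 4 → write 0 carry 2
  0×3+2 = 2 → write 0 carry 1
  0×3+1 = 1 → write 1
  1×3 = 3 → write 1 carry 1
  0×3+1 = 1 → write 1
  1×3 = 3 → write 1 carry 1
  0×3+1 = 1 → write 1
  1×3 = 3 → write 1 carry 1
  0×3+1 = 1 → write 1
  1×3 = 3 → write 1 carry 1
  1×3+1 = 4 → write 0 carry 2
  1×3+2 = 5 → write 1 carry 2
  0×3+2 = 2 → write 0 carry 1
  0×3+1 = 1 → write 1
  1×3 = 3 → write 1 carry 1
  1×3+1 = 4 → write 0 carry 2
  0×3+2 = 2 → write 0 carry 1
  1×3+1 = 4 → write 0 carry 2
  remaining carry: 10

0b1000011010111111110010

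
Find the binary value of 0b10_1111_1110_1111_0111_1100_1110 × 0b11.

0b1000111111001110011101101010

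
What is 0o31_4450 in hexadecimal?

0x19928

Each octal digit is 3 bits: 3=011 1=001 4=100 4=100 5=101 0=000.
Group the bits into nibbles: 0001 1001 1001 0010 1000 → 19928.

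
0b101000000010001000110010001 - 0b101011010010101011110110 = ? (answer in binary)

0b100010100111110011010011011

Subtract column by column in base 2:
  1-0 → 1
  0-1 → 1 (borrow)
  0-1-1 → 0 (borrow)
  0-0-1 → 1 (borrow)
  1-1-1 → 1 (borrow)
  0-1-1 → 0 (borrow)
  0-1-1 → 0 (borrow)
  1-1-1 → 1 (borrow)
  1-0-1 → 0
  0-1 → 1 (borrow)
  0-0-1 → 1 (borrow)
  0-1-1 → 0 (borrow)
  1-0-1 → 0
  0-1 → 1 (borrow)
  0-0-1 → 1 (borrow)
  0-0-1 → 1 (borrow)
  1-1-1 → 1 (borrow)
  0-0-1 → 1 (borrow)
  0-1-1 → 0 (borrow)
  0-1-1 → 0 (borrow)
  0-0-1 → 1 (borrow)
  0-1-1 → 0 (borrow)
  0-0-1 → 1 (borrow)
  0-1-1 → 0 (borrow)
  1-0-1 → 0
  0-0 → 0
  1-0 → 1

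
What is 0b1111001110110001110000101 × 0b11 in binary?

0b101101101100010101010001111

Multiply each base-2 digit by 3, carrying:
  1×3 = 3 → write 1 carry 1
  0×3+1 = 1 → write 1
  1×3 = 3 → write 1 carry 1
  0×3+1 = 1 → write 1
  0×3 = 0 → write 0
  0×3 = 0 → write 0
  0×3 = 0 → write 0
  1×3 = 3 → write 1 carry 1
  1×3+1 = 4 → write 0 carry 2
  1×3+2 = 5 → write 1 carry 2
  0×3+2 = 2 → write 0 carry 1
  0×3+1 = 1 → write 1
  0×3 = 0 → write 0
  1×3 = 3 → write 1 carry 1
  1×3+1 = 4 → write 0 carry 2
  0×3+2 = 2 → write 0 carry 1
  1×3+1 = 4 → write 0 carry 2
  1×3+2 = 5 → write 1 carry 2
  1×3+2 = 5 → write 1 carry 2
  0×3+2 = 2 → write 0 carry 1
  0×3+1 = 1 → write 1
  1×3 = 3 → write 1 carry 1
  1×3+1 = 4 → write 0 carry 2
  1×3+2 = 5 → write 1 carry 2
  1×3+2 = 5 → write 1 carry 2
  remaining carry: 10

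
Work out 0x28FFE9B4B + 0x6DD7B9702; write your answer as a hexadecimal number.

0x96D7A324D

Add column by column in base 16, right to left:
  B+2 = D
  4+0 = 4
  B+7 = 2 carry 1
  9+9+1 = 3 carry 1
  E+B+1 = A carry 1
  F+7+1 = 7 carry 1
  F+D+1 = D carry 1
  8+D+1 = 6 carry 1
  2+6+1 = 9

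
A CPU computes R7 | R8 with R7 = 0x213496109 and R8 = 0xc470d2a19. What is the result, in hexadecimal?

OR each hex digit independently (no carries):
  2|c=e, 1|4=5, 3|7=7, 4|0=4, 9|d=d, 6|2=6, 1|a=b, 0|1=1, 9|9=9

0xe574d6b19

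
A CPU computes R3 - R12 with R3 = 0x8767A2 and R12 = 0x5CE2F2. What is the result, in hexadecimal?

0x2A84B0

Subtract column by column in base 16:
  2-2 → 0
  A-F → B (borrow)
  7-2-1 → 4
  6-E → 8 (borrow)
  7-C-1 → A (borrow)
  8-5-1 → 2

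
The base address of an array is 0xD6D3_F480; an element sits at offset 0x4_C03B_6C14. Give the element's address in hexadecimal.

Add column by column in base 16, right to left:
  0+4 = 4
  8+1 = 9
  4+C = 0 carry 1
  F+6+1 = 6 carry 1
  3+B+1 = F
  D+3 = 0 carry 1
  6+0+1 = 7
  D+C = 9 carry 1
  0+4+1 = 5

0x5970F6094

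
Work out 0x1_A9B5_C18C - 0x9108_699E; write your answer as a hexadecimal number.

0x118AD57EE

Subtract column by column in base 16:
  C-E → E (borrow)
  8-9-1 → E (borrow)
  1-9-1 → 7 (borrow)
  C-6-1 → 5
  5-8 → D (borrow)
  B-0-1 → A
  9-1 → 8
  A-9 → 1
  1-0 → 1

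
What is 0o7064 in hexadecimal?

Each octal digit is 3 bits: 7=111 0=000 6=110 4=100.
Group the bits into nibbles: 1110 0011 0100 → e34.

0xe34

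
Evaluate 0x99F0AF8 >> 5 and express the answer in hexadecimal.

5 bits is not a whole number of base-16 digits; in binary: 1001100111110000101011111000 >> 5 = 10011001111100001010111.

0x4CF857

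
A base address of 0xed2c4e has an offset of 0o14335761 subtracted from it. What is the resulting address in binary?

0b101110110111000001011101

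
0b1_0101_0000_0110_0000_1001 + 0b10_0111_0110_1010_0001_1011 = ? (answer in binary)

0b1111000111000000100100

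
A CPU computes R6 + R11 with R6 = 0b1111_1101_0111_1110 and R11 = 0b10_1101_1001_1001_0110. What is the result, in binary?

Add column by column in base 2, right to left:
  0+0 = 0
  1+1 = 0 carry 1
  1+1+1 = 1 carry 1
  1+0+1 = 0 carry 1
  1+1+1 = 1 carry 1
  1+0+1 = 0 carry 1
  1+0+1 = 0 carry 1
  0+1+1 = 0 carry 1
  1+1+1 = 1 carry 1
  0+0+1 = 1
  1+0 = 1
  1+1 = 0 carry 1
  1+1+1 = 1 carry 1
  1+0+1 = 0 carry 1
  1+1+1 = 1 carry 1
  1+1+1 = 1 carry 1
  0+0+1 = 1
  0+1 = 1

0b111101011100010100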